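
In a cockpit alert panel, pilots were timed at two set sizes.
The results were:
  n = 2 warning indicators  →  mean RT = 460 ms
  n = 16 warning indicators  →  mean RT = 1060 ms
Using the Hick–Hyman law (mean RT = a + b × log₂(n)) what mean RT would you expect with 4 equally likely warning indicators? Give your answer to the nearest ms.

660 ms

Fit slope and intercept:
  b = (1060 − 460) / (log₂ 16 − log₂ 2) = 600 / (4 − 1) = 200 ms/bit
  a = 460 − 200 × 1 = 260 ms
Then RT(4) = 260 + 200 × log₂ 4 = 260 + 200 × 2 ≈ 660.000 ms.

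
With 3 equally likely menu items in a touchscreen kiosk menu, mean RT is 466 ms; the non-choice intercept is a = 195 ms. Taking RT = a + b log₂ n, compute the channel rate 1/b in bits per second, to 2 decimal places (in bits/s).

Choice component = 466 − 195 = 271 ms over log₂(3) = 1.5850 bits.
b = 271 / 1.5850 = 170.982 ms/bit, so 1/b = 5.849 bits/s.

5.85 bits/s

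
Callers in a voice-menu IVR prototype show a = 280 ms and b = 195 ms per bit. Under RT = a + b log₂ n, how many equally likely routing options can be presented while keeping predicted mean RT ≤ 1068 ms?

Information budget: (1068 − 280)/195 = 4.0410 bits, so n ≤ 2^4.0410 = 16.462 → at most 16.

16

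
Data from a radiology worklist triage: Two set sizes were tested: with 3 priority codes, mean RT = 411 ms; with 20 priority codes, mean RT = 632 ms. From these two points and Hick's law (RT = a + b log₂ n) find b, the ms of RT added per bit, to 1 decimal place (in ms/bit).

80.7 ms/bit

The slope on a log₂ axis is (632 − 411) / (4.3219 − 1.5850) = 80.746 ms/bit.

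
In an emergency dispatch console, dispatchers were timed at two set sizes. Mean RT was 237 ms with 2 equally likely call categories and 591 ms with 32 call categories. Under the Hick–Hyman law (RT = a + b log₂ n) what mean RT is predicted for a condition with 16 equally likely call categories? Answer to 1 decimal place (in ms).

502.5 ms

Solve the two-equation system in a and b:
  b = (591 − 237) / (log₂ 32 − log₂ 2) = 354 / (5 − 1) = 88.500 ms/bit
  a = 237 − 88.500 × 1 = 148.500 ms
Then RT(16) = 148.500 + 88.500 × log₂ 16 = 148.500 + 88.500 × 4 ≈ 502.500 ms.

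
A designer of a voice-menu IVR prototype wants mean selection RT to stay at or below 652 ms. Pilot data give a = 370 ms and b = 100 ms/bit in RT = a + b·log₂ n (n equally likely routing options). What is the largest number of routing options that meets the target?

7

100·log₂ n ≤ 652 − 370 = 282, giving log₂ n ≤ 2.8200 and n ≤ 7.062. The largest whole number is 7.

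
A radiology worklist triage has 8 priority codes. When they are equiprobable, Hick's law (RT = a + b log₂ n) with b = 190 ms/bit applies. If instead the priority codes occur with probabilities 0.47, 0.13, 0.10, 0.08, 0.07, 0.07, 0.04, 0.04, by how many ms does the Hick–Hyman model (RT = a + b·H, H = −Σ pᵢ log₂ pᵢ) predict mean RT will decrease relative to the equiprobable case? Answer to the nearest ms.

Equiprobable entropy H₀ = log₂ 8 = 3.0000 bits.
Skewed entropy H = −Σ pᵢ log₂ pᵢ = 2.4269 bits.
ΔRT = b·(H₀ − H) = 190 × 0.5731 = 108.89 ms.

109 ms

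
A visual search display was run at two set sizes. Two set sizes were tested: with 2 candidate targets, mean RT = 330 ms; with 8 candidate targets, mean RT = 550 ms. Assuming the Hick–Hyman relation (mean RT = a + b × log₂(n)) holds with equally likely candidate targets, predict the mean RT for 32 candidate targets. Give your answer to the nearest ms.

Fit slope and intercept:
  b = (550 − 330) / (log₂ 8 − log₂ 2) = 220 / (3 − 1) = 110 ms/bit
  a = 330 − 110 × 1 = 220 ms
Then RT(32) = 220 + 110 × log₂ 32 = 220 + 110 × 5 ≈ 770.000 ms.

770 ms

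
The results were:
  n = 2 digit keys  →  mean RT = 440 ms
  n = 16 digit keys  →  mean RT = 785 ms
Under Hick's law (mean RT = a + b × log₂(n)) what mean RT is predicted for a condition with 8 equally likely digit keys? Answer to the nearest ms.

With log₂ n on the abscissa the relation is linear; from the two conditions:
  b = (785 − 440) / (log₂ 16 − log₂ 2) = 345 / (4 − 1) = 115 ms/bit
  a = 440 − 115 × 1 = 325 ms
Then RT(8) = 325 + 115 × log₂ 8 = 325 + 115 × 3 ≈ 670.000 ms.

670 ms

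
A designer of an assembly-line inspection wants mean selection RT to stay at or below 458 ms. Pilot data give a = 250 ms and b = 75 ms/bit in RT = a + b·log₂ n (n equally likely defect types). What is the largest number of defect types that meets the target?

Information budget: (458 − 250)/75 = 2.7733 bits, so n ≤ 2^2.7733 = 6.837 → at most 6.

6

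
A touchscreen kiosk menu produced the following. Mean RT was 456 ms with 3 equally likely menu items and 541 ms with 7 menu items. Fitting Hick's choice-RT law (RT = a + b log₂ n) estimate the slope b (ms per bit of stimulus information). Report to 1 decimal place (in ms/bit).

b = (RT₂ − RT₁)/(log₂ n₂ − log₂ n₁) = (541 − 456)/(2.8074 − 1.5850) = 69.536 ms/bit.

69.5 ms/bit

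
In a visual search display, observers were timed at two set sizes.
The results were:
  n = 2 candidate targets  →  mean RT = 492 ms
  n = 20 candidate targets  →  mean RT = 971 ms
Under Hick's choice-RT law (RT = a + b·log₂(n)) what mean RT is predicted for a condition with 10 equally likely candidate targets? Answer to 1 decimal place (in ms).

826.8 ms

RT is linear in log₂ n, so two points fix the line:
  b = (971 − 492) / (log₂ 20 − log₂ 2) = 479 / (4.3219 − 1) = 144.193 ms/bit
  a = 492 − 144.193 × 1 = 347.807 ms
Then RT(10) = 347.807 + 144.193 × log₂ 10 = 347.807 + 144.193 × 3.3219 ≈ 826.807 ms.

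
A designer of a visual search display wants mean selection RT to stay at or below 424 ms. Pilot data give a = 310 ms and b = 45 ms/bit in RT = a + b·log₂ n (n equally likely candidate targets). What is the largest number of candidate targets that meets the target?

5

Set 310 + 45·log₂ n ≤ 424 → log₂ n ≤ (424 − 310)/45 = 2.5333.
So n ≤ 2^2.5333 = 5.789; the largest integer n is 5.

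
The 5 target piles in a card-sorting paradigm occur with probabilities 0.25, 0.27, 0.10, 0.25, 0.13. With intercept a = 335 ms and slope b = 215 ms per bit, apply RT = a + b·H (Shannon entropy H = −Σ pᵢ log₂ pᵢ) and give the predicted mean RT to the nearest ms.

Entropy contributions −pᵢ log₂ pᵢ: 0.5000, 0.5100, 0.3322, 0.5000, 0.3826; sum H = 2.2249 bits.
RT = a + bH = 335 + 215·2.2249 = 813.34 ms.

813 ms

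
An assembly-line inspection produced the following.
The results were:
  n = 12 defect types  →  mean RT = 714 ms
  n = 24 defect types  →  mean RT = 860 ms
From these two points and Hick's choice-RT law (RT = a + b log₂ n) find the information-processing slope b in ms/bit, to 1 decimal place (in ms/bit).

b = (RT₂ − RT₁)/(log₂ n₂ − log₂ n₁) = (860 − 714)/(4.5850 − 3.5850) = 146.000 ms/bit.

146.0 ms/bit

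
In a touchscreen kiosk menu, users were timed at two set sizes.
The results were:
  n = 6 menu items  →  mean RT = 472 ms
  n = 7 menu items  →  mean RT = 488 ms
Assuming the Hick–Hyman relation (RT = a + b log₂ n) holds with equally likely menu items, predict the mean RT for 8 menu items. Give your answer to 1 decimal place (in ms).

501.9 ms

RT is linear in log₂ n, so two points fix the line:
  b = (488 − 472) / (log₂ 7 − log₂ 6) = 16 / (2.8074 − 2.5850) = 71.945 ms/bit
  a = 472 − 71.945 × 2.5850 = 286.025 ms
Then RT(8) = 286.025 + 71.945 × log₂ 8 = 286.025 + 71.945 × 3 ≈ 501.860 ms.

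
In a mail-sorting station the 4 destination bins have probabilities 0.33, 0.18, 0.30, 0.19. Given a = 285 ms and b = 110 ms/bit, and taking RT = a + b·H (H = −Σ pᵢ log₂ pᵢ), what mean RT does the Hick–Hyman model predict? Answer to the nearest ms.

Entropy contributions −pᵢ log₂ pᵢ: 0.5278, 0.4453, 0.5211, 0.4552; sum H = 1.9494 bits.
RT = a + bH = 285 + 110·1.9494 = 499.44 ms.

499 ms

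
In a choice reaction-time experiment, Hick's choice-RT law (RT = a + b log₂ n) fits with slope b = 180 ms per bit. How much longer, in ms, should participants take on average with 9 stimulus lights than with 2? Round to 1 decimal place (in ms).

Only the slope matters, since a is common to both: ΔRT = b·log₂(n₂/n₁).
log₂(9) − log₂(2) = 3.1699 − 1 = 2.1699.
ΔRT = 180 × 2.1699 = 390.587 ms.

390.6 ms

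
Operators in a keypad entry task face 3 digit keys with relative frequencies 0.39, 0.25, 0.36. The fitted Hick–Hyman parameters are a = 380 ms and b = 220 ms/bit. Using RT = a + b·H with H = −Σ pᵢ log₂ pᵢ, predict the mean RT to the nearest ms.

723 ms

Entropy contributions −pᵢ log₂ pᵢ: 0.5298, 0.5000, 0.5306; sum H = 1.5604 bits.
RT = a + bH = 380 + 220·1.5604 = 723.29 ms.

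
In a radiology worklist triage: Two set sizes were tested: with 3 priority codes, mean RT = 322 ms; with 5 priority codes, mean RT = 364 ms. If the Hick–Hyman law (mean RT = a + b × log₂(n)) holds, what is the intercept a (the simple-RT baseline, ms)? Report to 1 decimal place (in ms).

231.7 ms

b = (RT₂ − RT₁)/(log₂ n₂ − log₂ n₁) = (364 − 322)/(2.3219 − 1.5850) = 56.990 ms/bit.
Intercept: a = 322 − 56.990·log₂(3) = 231.672 ms.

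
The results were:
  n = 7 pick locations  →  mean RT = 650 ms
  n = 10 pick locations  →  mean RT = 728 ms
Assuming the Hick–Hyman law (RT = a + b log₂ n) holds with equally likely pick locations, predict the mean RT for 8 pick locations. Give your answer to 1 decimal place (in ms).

679.2 ms

Fit slope and intercept:
  b = (728 − 650) / (log₂ 10 − log₂ 7) = 78 / (3.3219 − 2.8074) = 151.582 ms/bit
  a = 650 − 151.582 × 2.8074 = 224.456 ms
Then RT(8) = 224.456 + 151.582 × log₂ 8 = 224.456 + 151.582 × 3 ≈ 679.202 ms.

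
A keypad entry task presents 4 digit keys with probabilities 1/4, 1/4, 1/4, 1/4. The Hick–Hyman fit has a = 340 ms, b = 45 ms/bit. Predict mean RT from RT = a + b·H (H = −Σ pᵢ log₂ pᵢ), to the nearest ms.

H = −Σ pᵢ log₂ pᵢ = 0.25·2 + 0.25·2 + 0.25·2 + 0.25·2 = 2.000 bits.
RT = 340 + 45 × 2.000 = 430.00 ms.

430 ms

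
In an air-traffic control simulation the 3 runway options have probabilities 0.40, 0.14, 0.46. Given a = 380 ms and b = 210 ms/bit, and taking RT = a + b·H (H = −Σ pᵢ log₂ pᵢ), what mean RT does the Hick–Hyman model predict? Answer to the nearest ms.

H = 0.40·log₂(1/0.40) + 0.14·log₂(1/0.14) + 0.46·log₂(1/0.46) = 1.4412 bits.
RT = 380 + 210 × 1.4412 = 682.66 ms.

683 ms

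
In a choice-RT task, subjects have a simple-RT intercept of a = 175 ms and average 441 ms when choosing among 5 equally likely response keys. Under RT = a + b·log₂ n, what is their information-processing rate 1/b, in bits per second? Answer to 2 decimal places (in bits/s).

8.73 bits/s

Choice component = 441 − 175 = 266 ms over log₂(5) = 2.3219 bits.
b = 266 / 2.3219 = 114.560 ms/bit, so 1/b = 8.729 bits/s.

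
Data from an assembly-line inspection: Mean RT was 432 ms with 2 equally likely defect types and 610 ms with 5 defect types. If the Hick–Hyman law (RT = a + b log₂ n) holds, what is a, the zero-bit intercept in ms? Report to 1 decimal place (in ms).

b = (RT₂ − RT₁)/(log₂ n₂ − log₂ n₁) = (610 − 432)/(2.3219 − 1) = 134.652 ms/bit.
a = RT₁ − b·log₂ n₁ = 432 − 134.652 × 1 = 297.348 ms.

297.3 ms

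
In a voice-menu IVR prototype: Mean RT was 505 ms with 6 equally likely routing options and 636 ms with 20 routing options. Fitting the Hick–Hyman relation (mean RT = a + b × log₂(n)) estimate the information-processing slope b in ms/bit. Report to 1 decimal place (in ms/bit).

Slope: b = (636 − 505) / (log₂ 20 − log₂ 6) = 131/1.7370 = 75.419 ms/bit.

75.4 ms/bit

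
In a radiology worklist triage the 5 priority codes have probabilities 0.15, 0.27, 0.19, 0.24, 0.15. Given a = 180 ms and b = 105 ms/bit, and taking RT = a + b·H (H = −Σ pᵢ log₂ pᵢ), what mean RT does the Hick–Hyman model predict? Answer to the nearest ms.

Entropy contributions −pᵢ log₂ pᵢ: 0.4105, 0.5100, 0.4552, 0.4941, 0.4105; sum H = 2.2805 bits.
RT = a + bH = 180 + 105·2.2805 = 419.45 ms.

419 ms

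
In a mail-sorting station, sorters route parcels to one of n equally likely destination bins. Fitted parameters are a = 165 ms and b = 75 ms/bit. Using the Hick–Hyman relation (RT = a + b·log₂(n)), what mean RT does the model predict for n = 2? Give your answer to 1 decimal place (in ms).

log₂(2) = 1 bits, so RT = 165 + 75 × 1 ≈ 240.000 ms.

240.0 ms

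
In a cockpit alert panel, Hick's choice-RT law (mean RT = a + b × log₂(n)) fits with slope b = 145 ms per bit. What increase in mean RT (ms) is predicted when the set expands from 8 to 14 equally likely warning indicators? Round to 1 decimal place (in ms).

117.1 ms

The intercept a cancels: ΔRT = b·(log₂ n₂ − log₂ n₁) = b·log₂(n₂/n₁).
log₂(14) − log₂(8) = 3.8074 − 3 = 0.8074.
ΔRT = 145 × 0.8074 = 117.066 ms.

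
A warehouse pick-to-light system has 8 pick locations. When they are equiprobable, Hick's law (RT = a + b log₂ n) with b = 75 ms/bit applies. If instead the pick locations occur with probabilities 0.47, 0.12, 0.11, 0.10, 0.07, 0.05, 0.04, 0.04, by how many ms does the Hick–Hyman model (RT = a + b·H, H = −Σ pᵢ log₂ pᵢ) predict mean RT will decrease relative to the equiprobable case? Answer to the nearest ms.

44 ms

The RT saving is b·ΔH. Equiprobable H₀ = log₂(8) = 3.0000 bits; with the given probabilities H = 2.4177 bits.
b·(H₀ − H) = 75 × (3.0000 − 2.4177) = 43.68 ms.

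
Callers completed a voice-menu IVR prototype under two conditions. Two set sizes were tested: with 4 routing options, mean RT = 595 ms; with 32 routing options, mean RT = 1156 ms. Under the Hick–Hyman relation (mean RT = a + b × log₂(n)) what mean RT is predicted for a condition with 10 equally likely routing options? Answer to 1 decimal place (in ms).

842.2 ms

Fit slope and intercept:
  b = (1156 − 595) / (log₂ 32 − log₂ 4) = 561 / (5 − 2) = 187.000 ms/bit
  a = 595 − 187.000 × 2 = 221.000 ms
Then RT(10) = 221.000 + 187.000 × log₂ 10 = 221.000 + 187.000 × 3.3219 ≈ 842.201 ms.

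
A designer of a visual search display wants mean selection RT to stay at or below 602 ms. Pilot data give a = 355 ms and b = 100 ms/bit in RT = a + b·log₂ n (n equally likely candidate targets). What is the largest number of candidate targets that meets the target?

5

100·log₂ n ≤ 602 − 355 = 247, giving log₂ n ≤ 2.4700 and n ≤ 5.540. The largest whole number is 5.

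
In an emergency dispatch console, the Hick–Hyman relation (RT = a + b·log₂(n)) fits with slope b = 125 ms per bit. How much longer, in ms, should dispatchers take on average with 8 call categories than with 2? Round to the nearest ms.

Only the slope matters, since a is common to both: ΔRT = b·log₂(n₂/n₁).
log₂(8) − log₂(2) = log₂(8/2) = log₂(4) = 2.
ΔRT = 125 × 2.0000 = 250.000 ms.

250 ms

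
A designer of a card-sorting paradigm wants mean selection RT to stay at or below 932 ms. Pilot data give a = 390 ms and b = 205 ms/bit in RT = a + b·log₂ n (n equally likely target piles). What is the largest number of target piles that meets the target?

Information budget: (932 − 390)/205 = 2.6439 bits, so n ≤ 2^2.6439 = 6.250 → at most 6.

6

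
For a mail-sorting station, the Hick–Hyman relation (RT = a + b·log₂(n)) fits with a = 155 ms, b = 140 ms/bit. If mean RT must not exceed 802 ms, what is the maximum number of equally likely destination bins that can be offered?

24

140·log₂ n ≤ 802 − 155 = 647, giving log₂ n ≤ 4.6214 and n ≤ 24.614. The largest whole number is 24.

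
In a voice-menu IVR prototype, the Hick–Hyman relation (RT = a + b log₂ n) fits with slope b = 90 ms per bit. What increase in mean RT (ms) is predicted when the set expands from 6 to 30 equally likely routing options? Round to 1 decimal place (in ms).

ΔRT = (a + b log₂ n₂) − (a + b log₂ n₁) = b·(log₂ n₂ − log₂ n₁).
log₂(30) − log₂(6) = 4.9069 − 2.5850 = 2.3219.
ΔRT = 90 × 2.3219 = 208.974 ms.

209.0 ms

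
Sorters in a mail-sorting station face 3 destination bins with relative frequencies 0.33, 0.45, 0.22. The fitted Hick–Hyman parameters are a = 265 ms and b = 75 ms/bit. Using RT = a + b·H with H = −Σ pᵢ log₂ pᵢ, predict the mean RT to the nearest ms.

380 ms

Entropy contributions −pᵢ log₂ pᵢ: 0.5278, 0.5184, 0.4806; sum H = 1.5268 bits.
RT = a + bH = 265 + 75·1.5268 = 379.51 ms.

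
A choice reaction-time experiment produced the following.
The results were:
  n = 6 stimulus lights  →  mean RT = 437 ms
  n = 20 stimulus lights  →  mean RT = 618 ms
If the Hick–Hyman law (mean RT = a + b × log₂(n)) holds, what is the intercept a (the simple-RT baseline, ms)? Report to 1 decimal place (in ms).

The slope on a log₂ axis is (618 − 437) / (4.3219 − 2.5850) = 104.205 ms/bit.
Intercept: a = 437 − 104.205·log₂(6) = 167.635 ms.

167.6 ms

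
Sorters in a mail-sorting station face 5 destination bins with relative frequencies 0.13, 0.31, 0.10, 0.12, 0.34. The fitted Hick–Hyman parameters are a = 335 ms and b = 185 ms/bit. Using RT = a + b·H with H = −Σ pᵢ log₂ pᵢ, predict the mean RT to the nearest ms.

Entropy contributions −pᵢ log₂ pᵢ: 0.3826, 0.5238, 0.3322, 0.3671, 0.5292; sum H = 2.1349 bits.
RT = a + bH = 335 + 185·2.1349 = 729.95 ms.

730 ms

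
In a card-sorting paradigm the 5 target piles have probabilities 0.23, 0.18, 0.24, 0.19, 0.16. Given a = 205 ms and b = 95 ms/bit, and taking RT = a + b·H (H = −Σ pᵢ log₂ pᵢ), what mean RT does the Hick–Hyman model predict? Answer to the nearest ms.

Entropy contributions −pᵢ log₂ pᵢ: 0.4877, 0.4453, 0.4941, 0.4552, 0.4230; sum H = 2.3054 bits.
RT = a + bH = 205 + 95·2.3054 = 424.01 ms.

424 ms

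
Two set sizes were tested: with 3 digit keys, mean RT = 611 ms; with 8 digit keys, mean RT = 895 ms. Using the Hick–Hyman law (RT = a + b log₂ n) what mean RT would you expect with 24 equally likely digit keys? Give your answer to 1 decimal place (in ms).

1213.1 ms

With log₂ n on the abscissa the relation is linear; from the two conditions:
  b = (895 − 611) / (log₂ 8 − log₂ 3) = 284 / (3 − 1.5850) = 200.701 ms/bit
  a = 611 − 200.701 × 1.5850 = 292.896 ms
Then RT(24) = 292.896 + 200.701 × log₂ 24 = 292.896 + 200.701 × 4.5850 ≈ 1213.104 ms.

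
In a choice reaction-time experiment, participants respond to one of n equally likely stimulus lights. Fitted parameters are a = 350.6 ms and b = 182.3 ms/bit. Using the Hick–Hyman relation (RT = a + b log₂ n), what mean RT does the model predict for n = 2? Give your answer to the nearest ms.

533 ms

log₂(2) = 1 bits, so RT = 350.6 + 182.3 × 1 ≈ 532.900 ms.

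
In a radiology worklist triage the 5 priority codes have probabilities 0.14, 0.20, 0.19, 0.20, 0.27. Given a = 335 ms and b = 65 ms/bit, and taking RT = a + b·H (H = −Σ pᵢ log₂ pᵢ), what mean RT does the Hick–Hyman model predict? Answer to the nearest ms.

484 ms

Entropy contributions −pᵢ log₂ pᵢ: 0.3971, 0.4644, 0.4552, 0.4644, 0.5100; sum H = 2.2911 bits.
RT = a + bH = 335 + 65·2.2911 = 483.92 ms.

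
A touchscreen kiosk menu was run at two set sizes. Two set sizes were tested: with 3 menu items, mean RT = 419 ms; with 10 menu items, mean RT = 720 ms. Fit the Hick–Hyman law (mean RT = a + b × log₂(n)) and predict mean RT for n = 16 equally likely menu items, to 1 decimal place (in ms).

RT is linear in log₂ n, so two points fix the line:
  b = (720 − 419) / (log₂ 10 − log₂ 3) = 301 / (3.3219 − 1.5850) = 173.291 ms/bit
  a = 419 − 173.291 × 1.5850 = 144.341 ms
Then RT(16) = 144.341 + 173.291 × log₂ 16 = 144.341 + 173.291 × 4 ≈ 837.504 ms.

837.5 ms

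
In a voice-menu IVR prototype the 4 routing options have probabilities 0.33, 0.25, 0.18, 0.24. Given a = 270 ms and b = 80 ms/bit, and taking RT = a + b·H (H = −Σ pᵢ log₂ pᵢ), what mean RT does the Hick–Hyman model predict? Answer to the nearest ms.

H = 0.33·log₂(1/0.33) + 0.25·log₂(1/0.25) + 0.18·log₂(1/0.18) + 0.24·log₂(1/0.24) = 1.9673 bits.
RT = 270 + 80 × 1.9673 = 427.38 ms.

427 ms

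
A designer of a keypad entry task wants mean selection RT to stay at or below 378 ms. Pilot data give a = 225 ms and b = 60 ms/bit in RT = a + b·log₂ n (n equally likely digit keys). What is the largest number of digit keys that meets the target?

5

60·log₂ n ≤ 378 − 225 = 153, giving log₂ n ≤ 2.5500 and n ≤ 5.856. The largest whole number is 5.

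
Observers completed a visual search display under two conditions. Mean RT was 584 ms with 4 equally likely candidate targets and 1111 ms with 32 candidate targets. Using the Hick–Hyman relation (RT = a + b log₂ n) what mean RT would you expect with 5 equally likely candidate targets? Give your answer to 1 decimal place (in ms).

640.6 ms

With log₂ n on the abscissa the relation is linear; from the two conditions:
  b = (1111 − 584) / (log₂ 32 − log₂ 4) = 527 / (5 − 2) = 175.667 ms/bit
  a = 584 − 175.667 × 2 = 232.667 ms
Then RT(5) = 232.667 + 175.667 × log₂ 5 = 232.667 + 175.667 × 2.3219 ≈ 640.552 ms.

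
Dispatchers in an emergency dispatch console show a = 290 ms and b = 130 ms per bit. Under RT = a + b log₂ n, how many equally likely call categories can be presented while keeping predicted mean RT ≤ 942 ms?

Set 290 + 130·log₂ n ≤ 942 → log₂ n ≤ (942 − 290)/130 = 5.0154.
So n ≤ 2^5.0154 = 32.343; the largest integer n is 32.

32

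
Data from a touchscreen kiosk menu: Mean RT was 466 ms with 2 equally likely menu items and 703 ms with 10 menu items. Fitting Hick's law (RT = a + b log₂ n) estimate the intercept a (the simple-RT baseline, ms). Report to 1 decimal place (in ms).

b = (RT₂ − RT₁)/(log₂ n₂ − log₂ n₁) = (703 − 466)/(3.3219 − 1) = 102.070 ms/bit.
a = RT₁ − b·log₂ n₁ = 466 − 102.070 × 1 = 363.930 ms.

363.9 ms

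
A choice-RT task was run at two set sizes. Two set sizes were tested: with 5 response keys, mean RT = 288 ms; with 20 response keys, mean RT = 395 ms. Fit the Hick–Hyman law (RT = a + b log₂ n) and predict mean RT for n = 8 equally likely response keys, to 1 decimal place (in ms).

324.3 ms

Fit slope and intercept:
  b = (395 − 288) / (log₂ 20 − log₂ 5) = 107 / (4.3219 − 2.3219) = 53.500 ms/bit
  a = 288 − 53.500 × 2.3219 = 163.777 ms
Then RT(8) = 163.777 + 53.500 × log₂ 8 = 163.777 + 53.500 × 3 ≈ 324.277 ms.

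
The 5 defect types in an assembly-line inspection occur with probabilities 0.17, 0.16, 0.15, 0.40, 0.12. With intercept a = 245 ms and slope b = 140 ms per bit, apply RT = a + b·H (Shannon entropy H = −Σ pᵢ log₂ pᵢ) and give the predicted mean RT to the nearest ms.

548 ms

Entropy contributions −pᵢ log₂ pᵢ: 0.4346, 0.4230, 0.4105, 0.5288, 0.3671; sum H = 2.1640 bits.
RT = a + bH = 245 + 140·2.1640 = 547.96 ms.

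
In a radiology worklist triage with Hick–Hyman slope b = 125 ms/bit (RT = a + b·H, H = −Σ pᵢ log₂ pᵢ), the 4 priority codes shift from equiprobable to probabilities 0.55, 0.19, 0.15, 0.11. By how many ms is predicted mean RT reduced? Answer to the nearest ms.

The RT saving is b·ΔH. Equiprobable H₀ = log₂(4) = 2.0000 bits; with the given probabilities H = 1.6904 bits.
b·(H₀ − H) = 125 × (2.0000 − 1.6904) = 38.70 ms.

39 ms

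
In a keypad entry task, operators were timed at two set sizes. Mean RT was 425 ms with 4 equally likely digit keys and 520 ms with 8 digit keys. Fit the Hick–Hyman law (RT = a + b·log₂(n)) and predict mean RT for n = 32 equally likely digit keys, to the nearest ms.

710 ms

Fit slope and intercept:
  b = (520 − 425) / (log₂ 8 − log₂ 4) = 95 / (3 − 2) = 95 ms/bit
  a = 425 − 95 × 2 = 235 ms
Then RT(32) = 235 + 95 × log₂ 32 = 235 + 95 × 5 ≈ 710.000 ms.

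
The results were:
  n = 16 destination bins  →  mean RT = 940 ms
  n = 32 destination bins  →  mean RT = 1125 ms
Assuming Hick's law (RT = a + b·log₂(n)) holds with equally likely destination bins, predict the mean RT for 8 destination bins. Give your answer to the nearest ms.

755 ms

RT is linear in log₂ n, so two points fix the line:
  b = (1125 − 940) / (log₂ 32 − log₂ 16) = 185 / (5 − 4) = 185 ms/bit
  a = 940 − 185 × 4 = 200 ms
Then RT(8) = 200 + 185 × log₂ 8 = 200 + 185 × 3 ≈ 755.000 ms.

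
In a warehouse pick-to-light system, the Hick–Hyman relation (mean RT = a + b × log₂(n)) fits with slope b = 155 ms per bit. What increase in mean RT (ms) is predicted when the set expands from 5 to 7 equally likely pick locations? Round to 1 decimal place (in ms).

75.2 ms

The intercept a cancels: ΔRT = b·(log₂ n₂ − log₂ n₁) = b·log₂(n₂/n₁).
log₂(7) − log₂(5) = 2.8074 − 2.3219 = 0.4854.
ΔRT = 155 × 0.4854 = 75.241 ms.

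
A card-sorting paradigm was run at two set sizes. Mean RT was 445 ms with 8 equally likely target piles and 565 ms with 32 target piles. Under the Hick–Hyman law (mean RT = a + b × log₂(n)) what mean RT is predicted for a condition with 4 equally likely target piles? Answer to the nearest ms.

Solve the two-equation system in a and b:
  b = (565 − 445) / (log₂ 32 − log₂ 8) = 120 / (5 − 3) = 60 ms/bit
  a = 445 − 60 × 3 = 265 ms
Then RT(4) = 265 + 60 × log₂ 4 = 265 + 60 × 2 ≈ 385.000 ms.

385 ms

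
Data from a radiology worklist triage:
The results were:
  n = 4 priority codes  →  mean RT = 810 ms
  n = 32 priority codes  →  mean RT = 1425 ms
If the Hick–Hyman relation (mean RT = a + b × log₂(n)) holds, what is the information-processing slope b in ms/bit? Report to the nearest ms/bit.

205 ms/bit

Slope: b = (1425 − 810) / (log₂ 32 − log₂ 4) = 615/3.0000 = 205 ms/bit.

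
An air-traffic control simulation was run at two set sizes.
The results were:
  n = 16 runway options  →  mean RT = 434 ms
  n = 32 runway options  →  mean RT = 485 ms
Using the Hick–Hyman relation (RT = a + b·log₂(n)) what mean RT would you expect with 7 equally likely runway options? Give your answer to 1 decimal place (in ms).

RT is linear in log₂ n, so two points fix the line:
  b = (485 − 434) / (log₂ 32 − log₂ 16) = 51 / (5 − 4) = 51.000 ms/bit
  a = 434 − 51.000 × 4 = 230.000 ms
Then RT(7) = 230.000 + 51.000 × log₂ 7 = 230.000 + 51.000 × 2.8074 ≈ 373.175 ms.

373.2 ms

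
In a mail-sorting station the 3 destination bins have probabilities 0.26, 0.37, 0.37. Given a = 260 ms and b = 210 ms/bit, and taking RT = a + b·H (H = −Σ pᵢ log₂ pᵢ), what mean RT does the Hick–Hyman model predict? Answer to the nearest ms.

H = 0.26·log₂(1/0.26) + 0.37·log₂(1/0.37) + 0.37·log₂(1/0.37) = 1.5667 bits.
RT = 260 + 210 × 1.5667 = 589.02 ms.

589 ms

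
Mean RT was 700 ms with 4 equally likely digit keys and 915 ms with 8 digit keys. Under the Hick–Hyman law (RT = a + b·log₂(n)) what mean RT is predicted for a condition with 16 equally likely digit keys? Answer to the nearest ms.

With log₂ n on the abscissa the relation is linear; from the two conditions:
  b = (915 − 700) / (log₂ 8 − log₂ 4) = 215 / (3 − 2) = 215 ms/bit
  a = 700 − 215 × 2 = 270 ms
Then RT(16) = 270 + 215 × log₂ 16 = 270 + 215 × 4 ≈ 1130.000 ms.

1130 ms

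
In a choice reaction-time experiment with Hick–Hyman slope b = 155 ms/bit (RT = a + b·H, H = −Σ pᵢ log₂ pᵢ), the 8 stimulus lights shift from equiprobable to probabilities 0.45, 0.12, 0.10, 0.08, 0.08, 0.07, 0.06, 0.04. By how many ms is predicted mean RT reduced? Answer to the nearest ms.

78 ms

Equiprobable entropy H₀ = log₂ 8 = 3.0000 bits.
Skewed entropy H = −Σ pᵢ log₂ pᵢ = 2.4985 bits.
ΔRT = b·(H₀ − H) = 155 × 0.5015 = 77.73 ms.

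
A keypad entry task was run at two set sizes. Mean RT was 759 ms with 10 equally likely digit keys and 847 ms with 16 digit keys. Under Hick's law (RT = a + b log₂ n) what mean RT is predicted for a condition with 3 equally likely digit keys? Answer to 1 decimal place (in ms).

533.6 ms

RT is linear in log₂ n, so two points fix the line:
  b = (847 − 759) / (log₂ 16 − log₂ 10) = 88 / (4 − 3.3219) = 129.780 ms/bit
  a = 759 − 129.780 × 3.3219 = 327.881 ms
Then RT(3) = 327.881 + 129.780 × log₂ 3 = 327.881 + 129.780 × 1.5850 ≈ 533.577 ms.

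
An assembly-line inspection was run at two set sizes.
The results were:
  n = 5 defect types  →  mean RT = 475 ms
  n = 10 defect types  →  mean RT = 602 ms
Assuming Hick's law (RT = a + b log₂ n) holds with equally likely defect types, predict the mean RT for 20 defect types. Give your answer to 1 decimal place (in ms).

729.0 ms

Solve the two-equation system in a and b:
  b = (602 − 475) / (log₂ 10 − log₂ 5) = 127 / (3.3219 − 2.3219) = 127.000 ms/bit
  a = 475 − 127.000 × 2.3219 = 180.115 ms
Then RT(20) = 180.115 + 127.000 × log₂ 20 = 180.115 + 127.000 × 4.3219 ≈ 729.000 ms.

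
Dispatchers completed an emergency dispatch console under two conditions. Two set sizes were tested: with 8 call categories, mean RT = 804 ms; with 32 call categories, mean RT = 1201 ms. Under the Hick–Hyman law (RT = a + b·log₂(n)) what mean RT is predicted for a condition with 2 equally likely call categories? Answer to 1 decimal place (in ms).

407.0 ms

RT is linear in log₂ n, so two points fix the line:
  b = (1201 − 804) / (log₂ 32 − log₂ 8) = 397 / (5 − 3) = 198.500 ms/bit
  a = 804 − 198.500 × 3 = 208.500 ms
Then RT(2) = 208.500 + 198.500 × log₂ 2 = 208.500 + 198.500 × 1 ≈ 407.000 ms.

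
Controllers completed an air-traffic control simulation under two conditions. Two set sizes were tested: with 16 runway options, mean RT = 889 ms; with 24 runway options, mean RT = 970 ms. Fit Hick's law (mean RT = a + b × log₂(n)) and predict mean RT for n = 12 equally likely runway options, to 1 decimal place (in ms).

831.5 ms

With log₂ n on the abscissa the relation is linear; from the two conditions:
  b = (970 − 889) / (log₂ 24 − log₂ 16) = 81 / (4.5850 − 4) = 138.470 ms/bit
  a = 889 − 138.470 × 4 = 335.118 ms
Then RT(12) = 335.118 + 138.470 × log₂ 12 = 335.118 + 138.470 × 3.5850 ≈ 831.530 ms.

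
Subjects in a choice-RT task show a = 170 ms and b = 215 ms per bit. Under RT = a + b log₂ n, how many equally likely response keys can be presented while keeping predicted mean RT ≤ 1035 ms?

Information budget: (1035 − 170)/215 = 4.0233 bits, so n ≤ 2^4.0233 = 16.260 → at most 16.

16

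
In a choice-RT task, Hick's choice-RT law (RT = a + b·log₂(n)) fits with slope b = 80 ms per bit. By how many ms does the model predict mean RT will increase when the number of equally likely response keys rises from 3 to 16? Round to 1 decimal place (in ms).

Only the slope matters, since a is common to both: ΔRT = b·log₂(n₂/n₁).
log₂(16) − log₂(3) = 4 − 1.5850 = 2.4150.
ΔRT = 80 × 2.4150 = 193.203 ms.

193.2 ms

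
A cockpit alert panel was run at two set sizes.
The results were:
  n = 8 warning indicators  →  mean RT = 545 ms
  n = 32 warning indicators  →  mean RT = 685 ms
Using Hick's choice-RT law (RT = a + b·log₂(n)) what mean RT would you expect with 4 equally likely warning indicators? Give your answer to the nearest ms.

475 ms

Solve the two-equation system in a and b:
  b = (685 − 545) / (log₂ 32 − log₂ 8) = 140 / (5 − 3) = 70 ms/bit
  a = 545 − 70 × 3 = 335 ms
Then RT(4) = 335 + 70 × log₂ 4 = 335 + 70 × 2 ≈ 475.000 ms.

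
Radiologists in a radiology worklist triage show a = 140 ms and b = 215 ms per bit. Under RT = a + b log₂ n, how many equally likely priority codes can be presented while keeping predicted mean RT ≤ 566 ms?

3

Set 140 + 215·log₂ n ≤ 566 → log₂ n ≤ (566 − 140)/215 = 1.9814.
So n ≤ 2^1.9814 = 3.949; the largest integer n is 3.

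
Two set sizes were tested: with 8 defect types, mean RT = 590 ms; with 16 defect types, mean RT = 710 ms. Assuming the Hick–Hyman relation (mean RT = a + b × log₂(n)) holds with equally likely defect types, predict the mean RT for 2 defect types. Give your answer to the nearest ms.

With log₂ n on the abscissa the relation is linear; from the two conditions:
  b = (710 − 590) / (log₂ 16 − log₂ 8) = 120 / (4 − 3) = 120 ms/bit
  a = 590 − 120 × 3 = 230 ms
Then RT(2) = 230 + 120 × log₂ 2 = 230 + 120 × 1 ≈ 350.000 ms.

350 ms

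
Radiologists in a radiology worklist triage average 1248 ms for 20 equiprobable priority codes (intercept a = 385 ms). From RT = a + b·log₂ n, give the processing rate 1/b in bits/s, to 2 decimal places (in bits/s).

5.01 bits/s

Choice component = 1248 − 385 = 863 ms over log₂(20) = 4.3219 bits.
b = 863 / 4.3219 = 199.679 ms/bit, so 1/b = 5.008 bits/s.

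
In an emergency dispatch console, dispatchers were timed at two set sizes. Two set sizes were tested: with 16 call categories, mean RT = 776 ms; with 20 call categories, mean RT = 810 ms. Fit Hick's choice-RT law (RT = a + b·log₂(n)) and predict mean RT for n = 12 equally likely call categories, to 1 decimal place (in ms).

With log₂ n on the abscissa the relation is linear; from the two conditions:
  b = (810 − 776) / (log₂ 20 − log₂ 16) = 34 / (4.3219 − 4) = 105.614 ms/bit
  a = 776 − 105.614 × 4 = 353.545 ms
Then RT(12) = 353.545 + 105.614 × log₂ 12 = 353.545 + 105.614 × 3.5850 ≈ 732.166 ms.

732.2 ms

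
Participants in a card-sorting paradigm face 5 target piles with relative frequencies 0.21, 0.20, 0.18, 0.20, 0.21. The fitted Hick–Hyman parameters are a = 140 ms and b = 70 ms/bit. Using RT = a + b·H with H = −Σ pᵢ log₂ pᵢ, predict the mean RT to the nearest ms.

302 ms

H = 0.21·log₂(1/0.21) + 0.20·log₂(1/0.20) + 0.18·log₂(1/0.18) + 0.20·log₂(1/0.20) + 0.21·log₂(1/0.21) = 2.3197 bits.
RT = 140 + 70 × 2.3197 = 302.38 ms.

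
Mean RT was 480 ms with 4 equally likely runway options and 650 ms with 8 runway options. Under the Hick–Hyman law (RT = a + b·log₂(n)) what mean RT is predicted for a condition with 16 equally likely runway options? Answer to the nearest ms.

820 ms

With log₂ n on the abscissa the relation is linear; from the two conditions:
  b = (650 − 480) / (log₂ 8 − log₂ 4) = 170 / (3 − 2) = 170 ms/bit
  a = 480 − 170 × 2 = 140 ms
Then RT(16) = 140 + 170 × log₂ 16 = 140 + 170 × 4 ≈ 820.000 ms.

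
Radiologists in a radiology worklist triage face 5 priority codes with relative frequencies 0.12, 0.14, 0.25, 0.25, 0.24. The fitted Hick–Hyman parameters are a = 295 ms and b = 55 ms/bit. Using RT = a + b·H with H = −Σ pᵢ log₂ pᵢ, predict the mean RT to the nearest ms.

419 ms

Entropy contributions −pᵢ log₂ pᵢ: 0.3671, 0.3971, 0.5000, 0.5000, 0.4941; sum H = 2.2583 bits.
RT = a + bH = 295 + 55·2.2583 = 419.21 ms.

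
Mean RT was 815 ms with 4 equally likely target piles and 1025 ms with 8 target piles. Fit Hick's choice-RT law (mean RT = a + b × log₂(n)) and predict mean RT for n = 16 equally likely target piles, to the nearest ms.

1235 ms

With log₂ n on the abscissa the relation is linear; from the two conditions:
  b = (1025 − 815) / (log₂ 8 − log₂ 4) = 210 / (3 − 2) = 210 ms/bit
  a = 815 − 210 × 2 = 395 ms
Then RT(16) = 395 + 210 × log₂ 16 = 395 + 210 × 4 ≈ 1235.000 ms.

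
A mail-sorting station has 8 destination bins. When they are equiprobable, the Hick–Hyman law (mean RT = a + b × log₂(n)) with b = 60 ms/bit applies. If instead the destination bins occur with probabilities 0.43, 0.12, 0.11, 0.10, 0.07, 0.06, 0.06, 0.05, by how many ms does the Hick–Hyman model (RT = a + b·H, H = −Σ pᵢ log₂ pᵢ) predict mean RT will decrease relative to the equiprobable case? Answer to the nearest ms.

Equiprobable entropy H₀ = log₂ 8 = 3.0000 bits.
Skewed entropy H = −Σ pᵢ log₂ pᵢ = 2.5448 bits.
ΔRT = b·(H₀ − H) = 60 × 0.4552 = 27.31 ms.

27 ms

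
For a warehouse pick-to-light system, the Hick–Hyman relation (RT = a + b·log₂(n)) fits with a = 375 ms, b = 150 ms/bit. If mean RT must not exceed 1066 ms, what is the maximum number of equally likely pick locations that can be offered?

24

Information budget: (1066 − 375)/150 = 4.6067 bits, so n ≤ 2^4.6067 = 24.364 → at most 24.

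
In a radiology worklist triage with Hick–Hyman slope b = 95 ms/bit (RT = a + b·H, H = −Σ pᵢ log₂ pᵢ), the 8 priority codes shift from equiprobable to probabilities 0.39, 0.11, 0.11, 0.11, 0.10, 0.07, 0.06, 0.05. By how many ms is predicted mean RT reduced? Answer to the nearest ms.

34 ms

Equiprobable entropy H₀ = log₂ 8 = 3.0000 bits.
Skewed entropy H = −Σ pᵢ log₂ pᵢ = 2.6410 bits.
ΔRT = b·(H₀ − H) = 95 × 0.3590 = 34.10 ms.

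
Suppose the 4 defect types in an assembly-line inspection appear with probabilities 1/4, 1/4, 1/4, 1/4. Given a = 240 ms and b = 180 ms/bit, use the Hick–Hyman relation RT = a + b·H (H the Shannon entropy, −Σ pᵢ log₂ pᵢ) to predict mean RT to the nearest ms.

Each term −pᵢ log₂ pᵢ: 0.25·2 + 0.25·2 + 0.25·2 + 0.25·2; summed, H = 2.000 bits.
Mean RT = a + bH = 240 + 180·2.000 = 600.00 ms.

600 ms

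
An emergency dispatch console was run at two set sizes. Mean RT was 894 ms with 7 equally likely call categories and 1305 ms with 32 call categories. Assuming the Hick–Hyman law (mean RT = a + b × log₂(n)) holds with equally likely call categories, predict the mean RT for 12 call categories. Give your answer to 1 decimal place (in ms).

1039.8 ms

With log₂ n on the abscissa the relation is linear; from the two conditions:
  b = (1305 − 894) / (log₂ 32 − log₂ 7) = 411 / (5 − 2.8074) = 187.445 ms/bit
  a = 894 − 187.445 × 2.8074 = 367.776 ms
Then RT(12) = 367.776 + 187.445 × log₂ 12 = 367.776 + 187.445 × 3.5850 ≈ 1039.759 ms.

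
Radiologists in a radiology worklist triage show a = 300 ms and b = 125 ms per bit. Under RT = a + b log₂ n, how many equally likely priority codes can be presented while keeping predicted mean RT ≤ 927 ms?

32

Information budget: (927 − 300)/125 = 5.0160 bits, so n ≤ 2^5.0160 = 32.357 → at most 32.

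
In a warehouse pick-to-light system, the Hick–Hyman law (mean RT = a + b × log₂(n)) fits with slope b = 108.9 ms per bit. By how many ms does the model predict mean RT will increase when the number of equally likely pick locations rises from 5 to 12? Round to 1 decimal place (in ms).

137.5 ms

ΔRT = (a + b log₂ n₂) − (a + b log₂ n₁) = b·(log₂ n₂ − log₂ n₁).
log₂(12) − log₂(5) = 3.5850 − 2.3219 = 1.2630.
ΔRT = 108.9 × 1.2630 = 137.544 ms.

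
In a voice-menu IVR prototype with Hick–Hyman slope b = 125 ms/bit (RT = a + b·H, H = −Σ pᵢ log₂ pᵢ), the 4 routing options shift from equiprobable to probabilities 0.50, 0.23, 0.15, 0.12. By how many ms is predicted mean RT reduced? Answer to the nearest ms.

The RT saving is b·ΔH. Equiprobable H₀ = log₂(4) = 2.0000 bits; with the given probabilities H = 1.7653 bits.
b·(H₀ − H) = 125 × (2.0000 − 1.7653) = 29.34 ms.

29 ms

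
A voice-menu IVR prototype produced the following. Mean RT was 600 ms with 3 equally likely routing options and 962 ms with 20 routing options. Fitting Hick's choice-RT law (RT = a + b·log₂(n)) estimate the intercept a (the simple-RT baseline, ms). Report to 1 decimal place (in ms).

b = (RT₂ − RT₁)/(log₂ n₂ − log₂ n₁) = (962 − 600)/(4.3219 − 1.5850) = 132.263 ms/bit.
Intercept: a = 600 − 132.263·log₂(3) = 390.368 ms.

390.4 ms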